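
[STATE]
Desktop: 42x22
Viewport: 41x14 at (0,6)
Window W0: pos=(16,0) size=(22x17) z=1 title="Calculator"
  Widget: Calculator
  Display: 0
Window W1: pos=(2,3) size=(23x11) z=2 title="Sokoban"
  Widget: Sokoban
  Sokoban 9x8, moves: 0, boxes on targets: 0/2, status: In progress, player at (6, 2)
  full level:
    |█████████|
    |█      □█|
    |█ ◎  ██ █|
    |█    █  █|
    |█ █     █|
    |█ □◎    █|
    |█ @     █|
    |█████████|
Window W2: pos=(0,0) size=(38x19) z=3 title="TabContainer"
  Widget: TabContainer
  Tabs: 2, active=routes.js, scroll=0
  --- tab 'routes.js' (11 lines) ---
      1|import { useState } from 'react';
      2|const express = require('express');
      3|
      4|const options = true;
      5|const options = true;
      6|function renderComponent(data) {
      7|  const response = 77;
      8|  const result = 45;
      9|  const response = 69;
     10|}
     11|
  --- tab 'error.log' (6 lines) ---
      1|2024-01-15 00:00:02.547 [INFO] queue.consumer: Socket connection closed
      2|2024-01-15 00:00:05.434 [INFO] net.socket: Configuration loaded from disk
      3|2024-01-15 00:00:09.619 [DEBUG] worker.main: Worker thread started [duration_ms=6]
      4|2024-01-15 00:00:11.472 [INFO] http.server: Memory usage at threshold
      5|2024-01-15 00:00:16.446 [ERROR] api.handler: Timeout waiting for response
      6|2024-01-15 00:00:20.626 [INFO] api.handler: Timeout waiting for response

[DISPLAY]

┃const express = require('express'); ┃   
┃                                    ┃   
┃const options = true;               ┃   
┃const options = true;               ┃   
┃function renderComponent(data) {    ┃   
┃  const response = 77;              ┃   
┃  const result = 45;                ┃   
┃  const response = 69;              ┃   
┃}                                   ┃   
┃                                    ┃   
┃                                    ┃   
┃                                    ┃   
┗━━━━━━━━━━━━━━━━━━━━━━━━━━━━━━━━━━━━┛   
                                         


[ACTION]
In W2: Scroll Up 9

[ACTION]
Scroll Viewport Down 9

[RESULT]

┃const options = true;               ┃   
┃const options = true;               ┃   
┃function renderComponent(data) {    ┃   
┃  const response = 77;              ┃   
┃  const result = 45;                ┃   
┃  const response = 69;              ┃   
┃}                                   ┃   
┃                                    ┃   
┃                                    ┃   
┃                                    ┃   
┗━━━━━━━━━━━━━━━━━━━━━━━━━━━━━━━━━━━━┛   
                                         
                                         
                                         


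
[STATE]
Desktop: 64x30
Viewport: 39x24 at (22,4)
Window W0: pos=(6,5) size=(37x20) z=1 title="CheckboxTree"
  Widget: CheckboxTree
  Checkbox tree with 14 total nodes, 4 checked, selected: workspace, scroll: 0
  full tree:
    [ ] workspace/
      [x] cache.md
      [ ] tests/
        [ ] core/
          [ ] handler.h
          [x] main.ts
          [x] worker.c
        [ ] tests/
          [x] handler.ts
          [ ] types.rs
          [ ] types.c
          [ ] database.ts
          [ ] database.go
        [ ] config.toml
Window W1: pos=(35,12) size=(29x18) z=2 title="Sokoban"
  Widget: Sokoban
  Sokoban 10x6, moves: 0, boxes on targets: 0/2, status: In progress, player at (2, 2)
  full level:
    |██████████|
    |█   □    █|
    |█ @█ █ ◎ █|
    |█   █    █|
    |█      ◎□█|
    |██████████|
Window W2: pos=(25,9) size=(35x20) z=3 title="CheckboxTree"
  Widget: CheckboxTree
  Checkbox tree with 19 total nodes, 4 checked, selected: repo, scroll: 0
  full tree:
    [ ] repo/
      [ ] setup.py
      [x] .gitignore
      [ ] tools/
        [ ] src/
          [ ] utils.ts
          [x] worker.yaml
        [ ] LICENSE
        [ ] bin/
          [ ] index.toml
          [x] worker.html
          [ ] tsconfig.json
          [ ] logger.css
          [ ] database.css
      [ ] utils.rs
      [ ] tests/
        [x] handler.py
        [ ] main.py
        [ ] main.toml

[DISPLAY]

                                       
━━━━━━━━━━━━━━━━━━━━┓                  
                    ┃                  
────────────────────┨                  
                    ┃                  
   ┏━━━━━━━━━━━━━━━━━━━━━━━━━━━━━━━━━┓ 
   ┃ CheckboxTree                    ┃ 
   ┠─────────────────────────────────┨ 
ler┃>[-] repo/                       ┃━
.ts┃   [ ] setup.py                  ┃ 
er.┃   [x] .gitignore                ┃─
   ┃   [-] tools/                    ┃ 
ler┃     [-] src/                    ┃ 
s.r┃       [ ] utils.ts              ┃ 
s.c┃       [x] worker.yaml           ┃ 
bas┃     [ ] LICENSE                 ┃ 
bas┃     [-] bin/                    ┃ 
.to┃       [ ] index.toml            ┃ 
   ┃       [x] worker.html           ┃ 
   ┃       [ ] tsconfig.json         ┃ 
━━━┃       [ ] logger.css            ┃ 
   ┃       [ ] database.css          ┃ 
   ┃   [ ] utils.rs                  ┃ 
   ┃   [-] tests/                    ┃ 


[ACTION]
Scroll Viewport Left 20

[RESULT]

                                       
    ┏━━━━━━━━━━━━━━━━━━━━━━━━━━━━━━━━━━
    ┃ CheckboxTree                     
    ┠──────────────────────────────────
    ┃>[-] workspace/                   
    ┃   [x] cache.md   ┏━━━━━━━━━━━━━━━
    ┃   [-] tests/     ┃ CheckboxTree  
    ┃     [-] core/    ┠───────────────
    ┃       [ ] handler┃>[-] repo/     
    ┃       [x] main.ts┃   [ ] setup.py
    ┃       [x] worker.┃   [x] .gitigno
    ┃     [-] tests/   ┃   [-] tools/  
    ┃       [x] handler┃     [-] src/  
    ┃       [ ] types.r┃       [ ] util
    ┃       [ ] types.c┃       [x] work
    ┃       [ ] databas┃     [ ] LICENS
    ┃       [ ] databas┃     [-] bin/  
    ┃     [ ] config.to┃       [ ] inde
    ┃                  ┃       [x] work
    ┃                  ┃       [ ] tsco
    ┗━━━━━━━━━━━━━━━━━━┃       [ ] logg
                       ┃       [ ] data
                       ┃   [ ] utils.rs
                       ┃   [-] tests/  


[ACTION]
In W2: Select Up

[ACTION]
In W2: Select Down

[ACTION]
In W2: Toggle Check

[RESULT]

                                       
    ┏━━━━━━━━━━━━━━━━━━━━━━━━━━━━━━━━━━
    ┃ CheckboxTree                     
    ┠──────────────────────────────────
    ┃>[-] workspace/                   
    ┃   [x] cache.md   ┏━━━━━━━━━━━━━━━
    ┃   [-] tests/     ┃ CheckboxTree  
    ┃     [-] core/    ┠───────────────
    ┃       [ ] handler┃ [-] repo/     
    ┃       [x] main.ts┃>  [x] setup.py
    ┃       [x] worker.┃   [x] .gitigno
    ┃     [-] tests/   ┃   [-] tools/  
    ┃       [x] handler┃     [-] src/  
    ┃       [ ] types.r┃       [ ] util
    ┃       [ ] types.c┃       [x] work
    ┃       [ ] databas┃     [ ] LICENS
    ┃       [ ] databas┃     [-] bin/  
    ┃     [ ] config.to┃       [ ] inde
    ┃                  ┃       [x] work
    ┃                  ┃       [ ] tsco
    ┗━━━━━━━━━━━━━━━━━━┃       [ ] logg
                       ┃       [ ] data
                       ┃   [ ] utils.rs
                       ┃   [-] tests/  


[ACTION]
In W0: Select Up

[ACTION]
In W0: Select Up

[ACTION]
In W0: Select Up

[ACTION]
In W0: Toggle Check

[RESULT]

                                       
    ┏━━━━━━━━━━━━━━━━━━━━━━━━━━━━━━━━━━
    ┃ CheckboxTree                     
    ┠──────────────────────────────────
    ┃>[x] workspace/                   
    ┃   [x] cache.md   ┏━━━━━━━━━━━━━━━
    ┃   [x] tests/     ┃ CheckboxTree  
    ┃     [x] core/    ┠───────────────
    ┃       [x] handler┃ [-] repo/     
    ┃       [x] main.ts┃>  [x] setup.py
    ┃       [x] worker.┃   [x] .gitigno
    ┃     [x] tests/   ┃   [-] tools/  
    ┃       [x] handler┃     [-] src/  
    ┃       [x] types.r┃       [ ] util
    ┃       [x] types.c┃       [x] work
    ┃       [x] databas┃     [ ] LICENS
    ┃       [x] databas┃     [-] bin/  
    ┃     [x] config.to┃       [ ] inde
    ┃                  ┃       [x] work
    ┃                  ┃       [ ] tsco
    ┗━━━━━━━━━━━━━━━━━━┃       [ ] logg
                       ┃       [ ] data
                       ┃   [ ] utils.rs
                       ┃   [-] tests/  


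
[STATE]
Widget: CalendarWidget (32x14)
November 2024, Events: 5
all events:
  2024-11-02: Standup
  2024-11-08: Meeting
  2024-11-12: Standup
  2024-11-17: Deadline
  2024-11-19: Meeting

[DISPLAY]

         November 2024          
Mo Tu We Th Fr Sa Su            
             1  2*  3           
 4  5  6  7  8*  9 10           
11 12* 13 14 15 16 17*          
18 19* 20 21 22 23 24           
25 26 27 28 29 30               
                                
                                
                                
                                
                                
                                
                                


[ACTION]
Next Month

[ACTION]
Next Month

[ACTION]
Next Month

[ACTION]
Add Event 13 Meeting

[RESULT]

         February 2025          
Mo Tu We Th Fr Sa Su            
                1  2            
 3  4  5  6  7  8  9            
10 11 12 13* 14 15 16           
17 18 19 20 21 22 23            
24 25 26 27 28                  
                                
                                
                                
                                
                                
                                
                                


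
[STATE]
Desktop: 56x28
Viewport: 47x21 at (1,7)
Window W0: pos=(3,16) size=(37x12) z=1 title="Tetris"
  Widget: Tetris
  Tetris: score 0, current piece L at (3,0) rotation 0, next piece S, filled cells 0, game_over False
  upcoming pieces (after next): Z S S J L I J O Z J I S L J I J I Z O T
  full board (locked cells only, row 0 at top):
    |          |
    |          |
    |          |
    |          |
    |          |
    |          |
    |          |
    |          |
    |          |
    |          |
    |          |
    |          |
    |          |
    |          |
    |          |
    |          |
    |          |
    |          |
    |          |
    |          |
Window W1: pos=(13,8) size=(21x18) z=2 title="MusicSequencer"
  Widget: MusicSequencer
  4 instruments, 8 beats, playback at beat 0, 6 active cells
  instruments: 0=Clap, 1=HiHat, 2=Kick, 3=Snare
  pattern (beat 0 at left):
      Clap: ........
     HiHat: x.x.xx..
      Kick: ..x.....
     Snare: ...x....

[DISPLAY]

                                               
            ┏━━━━━━━━━━━━━━━━━━━┓              
            ┃ MusicSequencer    ┃              
            ┠───────────────────┨              
            ┃      ▼1234567     ┃              
            ┃  Clap········     ┃              
            ┃ HiHat█·█·██··     ┃              
            ┃  Kick··█·····     ┃              
            ┃ Snare···█····     ┃              
  ┏━━━━━━━━━┃                   ┃━━━━━┓        
  ┃ Tetris  ┃                   ┃     ┃        
  ┠─────────┃                   ┃─────┨        
  ┃         ┃                   ┃     ┃        
  ┃         ┃                   ┃     ┃        
  ┃         ┃                   ┃     ┃        
  ┃         ┃                   ┃     ┃        
  ┃         ┃                   ┃     ┃        
  ┃         ┃                   ┃     ┃        
  ┃         ┗━━━━━━━━━━━━━━━━━━━┛     ┃        
  ┃          │0                       ┃        
  ┗━━━━━━━━━━━━━━━━━━━━━━━━━━━━━━━━━━━┛        


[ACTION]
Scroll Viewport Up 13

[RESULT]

                                               
                                               
                                               
                                               
                                               
                                               
                                               
                                               
            ┏━━━━━━━━━━━━━━━━━━━┓              
            ┃ MusicSequencer    ┃              
            ┠───────────────────┨              
            ┃      ▼1234567     ┃              
            ┃  Clap········     ┃              
            ┃ HiHat█·█·██··     ┃              
            ┃  Kick··█·····     ┃              
            ┃ Snare···█····     ┃              
  ┏━━━━━━━━━┃                   ┃━━━━━┓        
  ┃ Tetris  ┃                   ┃     ┃        
  ┠─────────┃                   ┃─────┨        
  ┃         ┃                   ┃     ┃        
  ┃         ┃                   ┃     ┃        


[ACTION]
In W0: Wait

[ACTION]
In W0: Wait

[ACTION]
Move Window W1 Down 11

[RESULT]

                                               
                                               
                                               
                                               
                                               
                                               
                                               
                                               
                                               
                                               
            ┏━━━━━━━━━━━━━━━━━━━┓              
            ┃ MusicSequencer    ┃              
            ┠───────────────────┨              
            ┃      ▼1234567     ┃              
            ┃  Clap········     ┃              
            ┃ HiHat█·█·██··     ┃              
  ┏━━━━━━━━━┃  Kick··█·····     ┃━━━━━┓        
  ┃ Tetris  ┃ Snare···█····     ┃     ┃        
  ┠─────────┃                   ┃─────┨        
  ┃         ┃                   ┃     ┃        
  ┃         ┃                   ┃     ┃        


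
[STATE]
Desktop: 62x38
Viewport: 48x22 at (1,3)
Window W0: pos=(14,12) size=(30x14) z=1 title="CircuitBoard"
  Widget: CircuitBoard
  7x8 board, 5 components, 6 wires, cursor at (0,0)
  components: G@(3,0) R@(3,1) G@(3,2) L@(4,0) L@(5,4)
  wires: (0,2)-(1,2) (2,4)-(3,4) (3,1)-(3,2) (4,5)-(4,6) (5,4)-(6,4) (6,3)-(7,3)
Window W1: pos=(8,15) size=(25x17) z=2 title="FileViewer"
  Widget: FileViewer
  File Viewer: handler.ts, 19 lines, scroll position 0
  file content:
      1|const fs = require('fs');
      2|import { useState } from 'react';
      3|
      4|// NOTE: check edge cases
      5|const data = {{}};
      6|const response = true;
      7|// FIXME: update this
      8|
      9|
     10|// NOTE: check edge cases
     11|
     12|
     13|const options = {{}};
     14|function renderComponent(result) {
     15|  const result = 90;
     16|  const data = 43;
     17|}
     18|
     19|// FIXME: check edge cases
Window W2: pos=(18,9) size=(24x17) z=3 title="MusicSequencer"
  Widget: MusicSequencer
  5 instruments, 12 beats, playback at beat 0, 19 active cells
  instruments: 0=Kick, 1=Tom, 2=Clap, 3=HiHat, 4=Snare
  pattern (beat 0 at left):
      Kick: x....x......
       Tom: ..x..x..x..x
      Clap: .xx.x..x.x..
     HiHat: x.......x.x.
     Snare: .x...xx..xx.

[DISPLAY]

                                                
                                                
                                                
                                                
                                                
                                                
                 ┏━━━━━━━━━━━━━━━━━━━━━━┓       
                 ┃ MusicSequencer       ┃       
                 ┠──────────────────────┨       
             ┏━━━┃      ▼12345678901    ┃━┓     
             ┃ Ci┃  Kick█····█······    ┃ ┃     
             ┠───┃   Tom··█··█··█··█    ┃─┨     
       ┏━━━━━━━━━┃  Clap·██·█··█·█··    ┃ ┃     
       ┃ FileView┃ HiHat█·······█·█·    ┃ ┃     
       ┠─────────┃ Snare·█···██··██·    ┃ ┃     
       ┃const fs ┃                      ┃ ┃     
       ┃import { ┃                      ┃ ┃     
       ┃         ┃                      ┃ ┃     
       ┃// NOTE: ┃                      ┃ ┃     
       ┃const dat┃                      ┃ ┃     
       ┃const res┃                      ┃ ┃     
       ┃// FIXME:┃                      ┃ ┃     


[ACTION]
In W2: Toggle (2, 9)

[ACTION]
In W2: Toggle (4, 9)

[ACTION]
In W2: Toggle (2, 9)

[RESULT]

                                                
                                                
                                                
                                                
                                                
                                                
                 ┏━━━━━━━━━━━━━━━━━━━━━━┓       
                 ┃ MusicSequencer       ┃       
                 ┠──────────────────────┨       
             ┏━━━┃      ▼12345678901    ┃━┓     
             ┃ Ci┃  Kick█····█······    ┃ ┃     
             ┠───┃   Tom··█··█··█··█    ┃─┨     
       ┏━━━━━━━━━┃  Clap·██·█··█·█··    ┃ ┃     
       ┃ FileView┃ HiHat█·······█·█·    ┃ ┃     
       ┠─────────┃ Snare·█···██···█·    ┃ ┃     
       ┃const fs ┃                      ┃ ┃     
       ┃import { ┃                      ┃ ┃     
       ┃         ┃                      ┃ ┃     
       ┃// NOTE: ┃                      ┃ ┃     
       ┃const dat┃                      ┃ ┃     
       ┃const res┃                      ┃ ┃     
       ┃// FIXME:┃                      ┃ ┃     


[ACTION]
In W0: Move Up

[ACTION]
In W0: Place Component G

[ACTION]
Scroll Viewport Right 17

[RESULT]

                                                
                                                
                                                
                                                
                                                
                                                
    ┏━━━━━━━━━━━━━━━━━━━━━━┓                    
    ┃ MusicSequencer       ┃                    
    ┠──────────────────────┨                    
┏━━━┃      ▼12345678901    ┃━┓                  
┃ Ci┃  Kick█····█······    ┃ ┃                  
┠───┃   Tom··█··█··█··█    ┃─┨                  
━━━━┃  Clap·██·█··█·█··    ┃ ┃                  
View┃ HiHat█·······█·█·    ┃ ┃                  
────┃ Snare·█···██···█·    ┃ ┃                  
 fs ┃                      ┃ ┃                  
t { ┃                      ┃ ┃                  
    ┃                      ┃ ┃                  
TE: ┃                      ┃ ┃                  
 dat┃                      ┃ ┃                  
 res┃                      ┃ ┃                  
XME:┃                      ┃ ┃                  


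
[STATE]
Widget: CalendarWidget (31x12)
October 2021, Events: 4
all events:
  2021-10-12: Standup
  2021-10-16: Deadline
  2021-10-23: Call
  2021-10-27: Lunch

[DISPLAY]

          October 2021         
Mo Tu We Th Fr Sa Su           
             1  2  3           
 4  5  6  7  8  9 10           
11 12* 13 14 15 16* 17         
18 19 20 21 22 23* 24          
25 26 27* 28 29 30 31          
                               
                               
                               
                               
                               


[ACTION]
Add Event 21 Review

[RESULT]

          October 2021         
Mo Tu We Th Fr Sa Su           
             1  2  3           
 4  5  6  7  8  9 10           
11 12* 13 14 15 16* 17         
18 19 20 21* 22 23* 24         
25 26 27* 28 29 30 31          
                               
                               
                               
                               
                               


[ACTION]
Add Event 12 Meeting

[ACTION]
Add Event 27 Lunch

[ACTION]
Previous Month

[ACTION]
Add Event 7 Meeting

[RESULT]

         September 2021        
Mo Tu We Th Fr Sa Su           
       1  2  3  4  5           
 6  7*  8  9 10 11 12          
13 14 15 16 17 18 19           
20 21 22 23 24 25 26           
27 28 29 30                    
                               
                               
                               
                               
                               


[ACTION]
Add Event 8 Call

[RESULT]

         September 2021        
Mo Tu We Th Fr Sa Su           
       1  2  3  4  5           
 6  7*  8*  9 10 11 12         
13 14 15 16 17 18 19           
20 21 22 23 24 25 26           
27 28 29 30                    
                               
                               
                               
                               
                               


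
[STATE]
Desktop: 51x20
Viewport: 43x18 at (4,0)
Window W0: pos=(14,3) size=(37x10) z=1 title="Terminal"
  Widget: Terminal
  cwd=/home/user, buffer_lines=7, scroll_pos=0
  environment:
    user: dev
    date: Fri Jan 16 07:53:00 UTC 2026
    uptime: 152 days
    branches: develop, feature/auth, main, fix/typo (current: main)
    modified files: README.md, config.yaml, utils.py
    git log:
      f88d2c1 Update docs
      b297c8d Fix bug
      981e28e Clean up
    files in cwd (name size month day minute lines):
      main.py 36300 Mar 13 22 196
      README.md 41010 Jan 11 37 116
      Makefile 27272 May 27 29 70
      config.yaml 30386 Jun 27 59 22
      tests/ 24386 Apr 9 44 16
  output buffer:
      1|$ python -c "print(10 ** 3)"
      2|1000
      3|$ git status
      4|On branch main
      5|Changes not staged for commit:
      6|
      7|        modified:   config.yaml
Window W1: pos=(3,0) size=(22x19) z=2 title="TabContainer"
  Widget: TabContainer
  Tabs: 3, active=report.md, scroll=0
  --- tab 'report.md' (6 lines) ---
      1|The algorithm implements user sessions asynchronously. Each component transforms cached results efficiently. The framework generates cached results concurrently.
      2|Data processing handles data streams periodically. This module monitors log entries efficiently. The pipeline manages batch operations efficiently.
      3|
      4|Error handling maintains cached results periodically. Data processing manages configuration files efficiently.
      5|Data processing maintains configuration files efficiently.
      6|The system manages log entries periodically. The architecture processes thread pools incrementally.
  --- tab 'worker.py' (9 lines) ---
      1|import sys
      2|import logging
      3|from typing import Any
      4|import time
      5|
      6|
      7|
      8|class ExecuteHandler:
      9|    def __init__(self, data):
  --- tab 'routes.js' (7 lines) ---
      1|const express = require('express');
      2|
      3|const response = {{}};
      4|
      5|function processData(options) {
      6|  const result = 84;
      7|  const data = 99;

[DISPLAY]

━━━━━━━━━━━━━━━━━━━━┓                      
 TabContainer       ┃                      
────────────────────┨                      
[report.md]│ worker.┃━━━━━━━━━━━━━━━━━━━━━━
────────────────────┃                      
The algorithm implem┃──────────────────────
Data processing hand┃c "print(10 ** 3)"    
                    ┃                      
Error handling maint┃us                    
Data processing main┃main                  
The system manages l┃t staged for commit:  
                    ┃                      
                    ┃━━━━━━━━━━━━━━━━━━━━━━
                    ┃                      
                    ┃                      
                    ┃                      
                    ┃                      
                    ┃                      


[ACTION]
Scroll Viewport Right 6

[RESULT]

━━━━━━━━━━━━━━━━┓                          
Container       ┃                          
────────────────┨                          
ort.md]│ worker.┃━━━━━━━━━━━━━━━━━━━━━━━━━┓
────────────────┃                         ┃
algorithm implem┃─────────────────────────┨
 processing hand┃c "print(10 ** 3)"       ┃
                ┃                         ┃
r handling maint┃us                       ┃
 processing main┃main                     ┃
system manages l┃t staged for commit:     ┃
                ┃                         ┃
                ┃━━━━━━━━━━━━━━━━━━━━━━━━━┛
                ┃                          
                ┃                          
                ┃                          
                ┃                          
                ┃                          


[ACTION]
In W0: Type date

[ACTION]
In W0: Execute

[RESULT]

━━━━━━━━━━━━━━━━┓                          
Container       ┃                          
────────────────┨                          
ort.md]│ worker.┃━━━━━━━━━━━━━━━━━━━━━━━━━┓
────────────────┃                         ┃
algorithm implem┃─────────────────────────┨
 processing hand┃t staged for commit:     ┃
                ┃                         ┃
r handling maint┃dified:   config.yaml    ┃
 processing main┃                         ┃
system manages l┃ 07:53:00 UTC 2026       ┃
                ┃                         ┃
                ┃━━━━━━━━━━━━━━━━━━━━━━━━━┛
                ┃                          
                ┃                          
                ┃                          
                ┃                          
                ┃                          


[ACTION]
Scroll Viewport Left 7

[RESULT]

  ┏━━━━━━━━━━━━━━━━━━━━┓                   
  ┃ TabContainer       ┃                   
  ┠────────────────────┨                   
  ┃[report.md]│ worker.┃━━━━━━━━━━━━━━━━━━━
  ┃────────────────────┃                   
  ┃The algorithm implem┃───────────────────
  ┃Data processing hand┃t staged for commit
  ┃                    ┃                   
  ┃Error handling maint┃dified:   config.ya
  ┃Data processing main┃                   
  ┃The system manages l┃ 07:53:00 UTC 2026 
  ┃                    ┃                   
  ┃                    ┃━━━━━━━━━━━━━━━━━━━
  ┃                    ┃                   
  ┃                    ┃                   
  ┃                    ┃                   
  ┃                    ┃                   
  ┃                    ┃                   


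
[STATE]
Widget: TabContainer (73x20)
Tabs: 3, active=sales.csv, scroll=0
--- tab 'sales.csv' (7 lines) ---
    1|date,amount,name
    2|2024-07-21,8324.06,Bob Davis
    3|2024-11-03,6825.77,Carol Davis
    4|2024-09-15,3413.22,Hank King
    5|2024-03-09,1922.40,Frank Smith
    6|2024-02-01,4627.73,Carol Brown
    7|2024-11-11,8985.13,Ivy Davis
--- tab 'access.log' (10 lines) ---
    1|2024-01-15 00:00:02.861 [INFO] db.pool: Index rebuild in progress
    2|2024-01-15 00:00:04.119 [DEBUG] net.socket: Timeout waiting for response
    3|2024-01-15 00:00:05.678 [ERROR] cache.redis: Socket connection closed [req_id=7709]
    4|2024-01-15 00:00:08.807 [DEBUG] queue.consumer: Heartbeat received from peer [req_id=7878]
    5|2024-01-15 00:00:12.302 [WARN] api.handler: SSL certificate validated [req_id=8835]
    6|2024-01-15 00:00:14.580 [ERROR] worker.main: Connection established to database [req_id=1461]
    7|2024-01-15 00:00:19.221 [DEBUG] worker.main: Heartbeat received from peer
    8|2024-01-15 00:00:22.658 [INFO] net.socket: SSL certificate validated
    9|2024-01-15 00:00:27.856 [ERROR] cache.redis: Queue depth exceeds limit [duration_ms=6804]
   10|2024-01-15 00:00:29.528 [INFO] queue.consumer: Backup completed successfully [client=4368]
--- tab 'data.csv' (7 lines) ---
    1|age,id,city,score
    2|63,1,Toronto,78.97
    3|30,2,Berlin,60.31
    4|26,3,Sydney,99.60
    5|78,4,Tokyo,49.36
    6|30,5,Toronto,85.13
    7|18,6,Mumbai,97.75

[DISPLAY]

[sales.csv]│ access.log │ data.csv                                       
─────────────────────────────────────────────────────────────────────────
date,amount,name                                                         
2024-07-21,8324.06,Bob Davis                                             
2024-11-03,6825.77,Carol Davis                                           
2024-09-15,3413.22,Hank King                                             
2024-03-09,1922.40,Frank Smith                                           
2024-02-01,4627.73,Carol Brown                                           
2024-11-11,8985.13,Ivy Davis                                             
                                                                         
                                                                         
                                                                         
                                                                         
                                                                         
                                                                         
                                                                         
                                                                         
                                                                         
                                                                         
                                                                         


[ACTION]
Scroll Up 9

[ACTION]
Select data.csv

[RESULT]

 sales.csv │ access.log │[data.csv]                                      
─────────────────────────────────────────────────────────────────────────
age,id,city,score                                                        
63,1,Toronto,78.97                                                       
30,2,Berlin,60.31                                                        
26,3,Sydney,99.60                                                        
78,4,Tokyo,49.36                                                         
30,5,Toronto,85.13                                                       
18,6,Mumbai,97.75                                                        
                                                                         
                                                                         
                                                                         
                                                                         
                                                                         
                                                                         
                                                                         
                                                                         
                                                                         
                                                                         
                                                                         


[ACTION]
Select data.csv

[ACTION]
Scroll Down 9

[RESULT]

 sales.csv │ access.log │[data.csv]                                      
─────────────────────────────────────────────────────────────────────────
18,6,Mumbai,97.75                                                        
                                                                         
                                                                         
                                                                         
                                                                         
                                                                         
                                                                         
                                                                         
                                                                         
                                                                         
                                                                         
                                                                         
                                                                         
                                                                         
                                                                         
                                                                         
                                                                         
                                                                         


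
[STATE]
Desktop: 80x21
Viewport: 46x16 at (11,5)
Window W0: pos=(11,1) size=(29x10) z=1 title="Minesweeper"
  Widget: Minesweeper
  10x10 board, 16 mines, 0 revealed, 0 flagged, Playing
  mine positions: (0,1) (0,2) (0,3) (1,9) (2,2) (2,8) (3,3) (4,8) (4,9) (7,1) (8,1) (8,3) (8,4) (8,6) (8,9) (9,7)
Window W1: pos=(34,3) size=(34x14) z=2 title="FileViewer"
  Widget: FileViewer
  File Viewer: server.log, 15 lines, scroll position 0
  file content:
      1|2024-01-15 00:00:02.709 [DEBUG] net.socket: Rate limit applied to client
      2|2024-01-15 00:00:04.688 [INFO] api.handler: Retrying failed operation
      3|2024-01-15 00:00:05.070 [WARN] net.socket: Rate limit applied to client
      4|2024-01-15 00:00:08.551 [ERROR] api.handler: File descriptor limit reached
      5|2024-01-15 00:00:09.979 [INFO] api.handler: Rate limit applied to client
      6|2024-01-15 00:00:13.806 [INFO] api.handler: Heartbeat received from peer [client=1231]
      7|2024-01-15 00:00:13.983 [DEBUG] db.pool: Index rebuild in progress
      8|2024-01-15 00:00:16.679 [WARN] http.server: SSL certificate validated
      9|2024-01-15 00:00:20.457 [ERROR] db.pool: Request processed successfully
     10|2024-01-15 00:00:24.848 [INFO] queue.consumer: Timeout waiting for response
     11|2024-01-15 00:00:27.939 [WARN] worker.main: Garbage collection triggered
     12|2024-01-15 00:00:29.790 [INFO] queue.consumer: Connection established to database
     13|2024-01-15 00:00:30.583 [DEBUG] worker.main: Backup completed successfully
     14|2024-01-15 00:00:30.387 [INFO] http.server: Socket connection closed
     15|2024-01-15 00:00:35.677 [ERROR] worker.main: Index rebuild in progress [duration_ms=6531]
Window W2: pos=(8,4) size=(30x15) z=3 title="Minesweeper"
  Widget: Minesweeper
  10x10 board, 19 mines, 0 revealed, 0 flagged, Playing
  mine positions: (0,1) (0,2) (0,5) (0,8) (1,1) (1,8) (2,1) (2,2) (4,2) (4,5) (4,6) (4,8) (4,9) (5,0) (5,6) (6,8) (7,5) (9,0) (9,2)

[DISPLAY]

inesweeper                ┃───────────────────
──────────────────────────┨4-01-15 00:00:02.70
■■■■■■■■                  ┃4-01-15 00:00:04.68
■■■■■■■■                  ┃4-01-15 00:00:05.07
■■■■■■■■                  ┃4-01-15 00:00:08.55
■■■■■■■■                  ┃4-01-15 00:00:09.97
■■■■■■■■                  ┃4-01-15 00:00:13.80
■■■■■■■■                  ┃4-01-15 00:00:13.98
■■■■■■■■                  ┃4-01-15 00:00:16.67
■■■■■■■■                  ┃4-01-15 00:00:20.45
■■■■■■■■                  ┃4-01-15 00:00:24.84
■■■■■■■■                  ┃━━━━━━━━━━━━━━━━━━━
                          ┃                   
━━━━━━━━━━━━━━━━━━━━━━━━━━┛                   
                                              
                                              


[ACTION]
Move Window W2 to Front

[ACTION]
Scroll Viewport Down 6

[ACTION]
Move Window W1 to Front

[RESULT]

inesweeper             ┠──────────────────────
───────────────────────┃2024-01-15 00:00:02.70
■■■■■■■■               ┃2024-01-15 00:00:04.68
■■■■■■■■               ┃2024-01-15 00:00:05.07
■■■■■■■■               ┃2024-01-15 00:00:08.55
■■■■■■■■               ┃2024-01-15 00:00:09.97
■■■■■■■■               ┃2024-01-15 00:00:13.80
■■■■■■■■               ┃2024-01-15 00:00:13.98
■■■■■■■■               ┃2024-01-15 00:00:16.67
■■■■■■■■               ┃2024-01-15 00:00:20.45
■■■■■■■■               ┃2024-01-15 00:00:24.84
■■■■■■■■               ┗━━━━━━━━━━━━━━━━━━━━━━
                          ┃                   
━━━━━━━━━━━━━━━━━━━━━━━━━━┛                   
                                              
                                              
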